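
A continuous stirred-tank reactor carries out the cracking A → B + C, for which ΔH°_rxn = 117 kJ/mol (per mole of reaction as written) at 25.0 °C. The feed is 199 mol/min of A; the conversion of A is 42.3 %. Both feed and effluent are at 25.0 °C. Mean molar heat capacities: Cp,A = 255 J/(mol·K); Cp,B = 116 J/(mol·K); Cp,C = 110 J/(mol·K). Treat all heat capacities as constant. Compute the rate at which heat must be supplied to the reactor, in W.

Extent of reaction ξ = 0.423 × 199 = 84.177 mol/min
Reaction term: ξ·ΔH°_rxn = 84.177 × 117 = 9848.7 kJ/min
Q = ΔH = 9848.7 kJ/min = 164.15 kW
Heat supplied = 164150 W

Q_in = 164000 W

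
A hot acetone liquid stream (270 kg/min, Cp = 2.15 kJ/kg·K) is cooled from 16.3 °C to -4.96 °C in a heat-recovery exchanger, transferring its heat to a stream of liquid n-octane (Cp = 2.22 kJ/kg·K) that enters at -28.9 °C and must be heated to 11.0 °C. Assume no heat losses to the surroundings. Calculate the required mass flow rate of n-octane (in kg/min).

Heat released by hot stream: Q = 270 × 2.15 × (16.3 − -4.96) = 12341 kJ/min
Energy balance on cold side (adiabatic exchanger): Q = ṁ_c·Cp_c·(T_c,out − T_c,in)
ṁ_c = 12341 / [2.22 × (11.0 − -28.9)] = 139.33 kg/min

ṁ_c = 139 kg/min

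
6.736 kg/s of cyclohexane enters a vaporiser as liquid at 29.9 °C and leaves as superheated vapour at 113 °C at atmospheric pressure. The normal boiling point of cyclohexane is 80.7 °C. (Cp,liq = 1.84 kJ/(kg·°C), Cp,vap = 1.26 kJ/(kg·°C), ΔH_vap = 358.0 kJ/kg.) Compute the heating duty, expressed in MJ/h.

liquid 29.9→80.7 °C: 93.472 kJ/kg
vaporisation at 80.7 °C: 358 kJ/kg
vapour 80.7→113 °C: 40.698 kJ/kg
Δh = 93.472 + 358 + 40.698 = 492.17 kJ/kg
Q = ṁ·Δh = 6.736 kg/s × 492.17 kJ/kg = 3315.3 kJ/s
|Q| = 3315.3 kW = 11935 MJ/h

Q = 11900 MJ/h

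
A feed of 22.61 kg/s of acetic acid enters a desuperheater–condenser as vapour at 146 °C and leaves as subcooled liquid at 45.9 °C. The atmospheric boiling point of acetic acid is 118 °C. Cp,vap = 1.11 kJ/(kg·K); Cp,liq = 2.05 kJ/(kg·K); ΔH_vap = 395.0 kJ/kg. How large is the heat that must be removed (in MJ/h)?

vapour 146→118 °C: -31.08 kJ/kg
condensation at 118 °C: -395 kJ/kg
liquid 118→45.9 °C: -147.8 kJ/kg
Δh = -31.08 + -395 + -147.8 = -573.88 kJ/kg
Q = ṁ·Δh = 22.61 kg/s × -573.88 kJ/kg = -12976 kJ/s
|Q| = 12976 kW = 46712 MJ/h

Q_c = 46700 MJ/h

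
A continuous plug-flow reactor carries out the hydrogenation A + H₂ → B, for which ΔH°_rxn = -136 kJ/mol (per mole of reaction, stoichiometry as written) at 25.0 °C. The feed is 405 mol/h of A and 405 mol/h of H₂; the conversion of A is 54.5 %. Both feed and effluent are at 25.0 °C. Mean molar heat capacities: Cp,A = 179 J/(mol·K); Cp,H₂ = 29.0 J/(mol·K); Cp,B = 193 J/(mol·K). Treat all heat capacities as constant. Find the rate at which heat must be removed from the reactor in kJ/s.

Q_out = 8.34 kJ/s

Extent of reaction ξ = 0.545 × 405 = 220.73 mol/h
Reaction term: ξ·ΔH°_rxn = 220.73 × -136 = -30019 kJ/h
Q = ΔH = -30019 kJ/h = -8.3385 kW
Heat removed = 8.3385 kJ/s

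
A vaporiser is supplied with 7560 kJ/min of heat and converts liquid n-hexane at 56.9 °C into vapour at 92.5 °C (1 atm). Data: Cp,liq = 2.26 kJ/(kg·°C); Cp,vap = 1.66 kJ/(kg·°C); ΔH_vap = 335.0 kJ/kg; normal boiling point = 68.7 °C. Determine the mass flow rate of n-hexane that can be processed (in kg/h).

ṁ = 1130 kg/h

Δh = 2.26×(68.7−56.9) + 335.0 + 1.66×(92.5−68.7) = 401.18 kJ/kg
Q = 7560 kJ/min = 126 kJ/s = 453600 kJ/h
ṁ = Q/Δh = 453600 / 401.18 = 1130.7 kg/h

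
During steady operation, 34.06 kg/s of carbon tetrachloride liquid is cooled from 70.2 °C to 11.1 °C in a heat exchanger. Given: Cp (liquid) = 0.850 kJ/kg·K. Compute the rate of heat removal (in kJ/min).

Q = ṁ·Cp·ΔT = 34.06 × 0.850 × (11.1 − 70.2) = -1711 kJ/s
Cooling duty = 102660 kJ/min

Q_c = 103000 kJ/min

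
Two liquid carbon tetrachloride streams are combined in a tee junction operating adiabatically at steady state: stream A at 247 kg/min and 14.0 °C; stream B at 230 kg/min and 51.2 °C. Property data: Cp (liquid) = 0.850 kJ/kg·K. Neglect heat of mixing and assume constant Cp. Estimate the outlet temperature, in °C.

T_out = 31.9 °C

Energy balance with Q = 0: Σ ṁᵢCp,ᵢ(T_out − Tᵢ) = 0
T_out = Σ ṁᵢCp,ᵢTᵢ / Σ ṁᵢCp,ᵢ
      = 12949 / 405.45 = 31.937 °C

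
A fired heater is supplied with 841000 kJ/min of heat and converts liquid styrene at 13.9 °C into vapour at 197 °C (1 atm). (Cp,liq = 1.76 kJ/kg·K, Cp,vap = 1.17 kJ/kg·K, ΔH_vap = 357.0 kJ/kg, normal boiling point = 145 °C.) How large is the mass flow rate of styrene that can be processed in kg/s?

ṁ = 21.6 kg/s

Δh = 1.76×(145−13.9) + 357.0 + 1.17×(197−145) = 648.58 kJ/kg
Q = 841000 kJ/min = 14017 kJ/s = 14017 kJ/s
ṁ = Q/Δh = 14017 / 648.58 = 21.611 kg/s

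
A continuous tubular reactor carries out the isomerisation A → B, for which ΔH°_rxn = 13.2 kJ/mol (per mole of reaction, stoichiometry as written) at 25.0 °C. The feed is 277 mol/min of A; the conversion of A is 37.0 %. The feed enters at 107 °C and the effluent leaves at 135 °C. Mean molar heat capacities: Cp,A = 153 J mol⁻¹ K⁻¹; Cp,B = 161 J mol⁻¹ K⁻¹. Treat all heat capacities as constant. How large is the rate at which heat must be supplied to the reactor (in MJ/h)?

Extent of reaction ξ = 0.370 × 277 = 102.49 mol/min
Reaction term: ξ·ΔH°_rxn = 102.49 × 13.2 = 1352.9 kJ/min
Sensible, feed 107→25 °C: -3475.2 kJ/min
Outlet flows (mol/min): A 174.51, B 102.49
Sensible, products 25→135 °C: 4752.1 kJ/min
Q = ΔH = 2629.7 kJ/min = 43.829 kW
Heat supplied = 157.78 MJ/h

Q_in = 158 MJ/h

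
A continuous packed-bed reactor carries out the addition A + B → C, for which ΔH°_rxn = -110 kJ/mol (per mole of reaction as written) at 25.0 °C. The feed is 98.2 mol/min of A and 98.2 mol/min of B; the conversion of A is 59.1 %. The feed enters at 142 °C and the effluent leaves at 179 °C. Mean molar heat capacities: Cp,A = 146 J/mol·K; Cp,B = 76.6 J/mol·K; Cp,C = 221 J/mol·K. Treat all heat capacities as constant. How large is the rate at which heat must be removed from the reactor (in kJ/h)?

Q_out = 335000 kJ/h

Extent of reaction ξ = 0.591 × 98.2 = 58.036 mol/min
Reaction term: ξ·ΔH°_rxn = 58.036 × -110 = -6384 kJ/min
Sensible, feed 142→25 °C: -2557.5 kJ/min
Outlet flows (mol/min): A 40.164, B 40.164, C 58.036
Sensible, products 25→179 °C: 3352 kJ/min
Q = ΔH = -5589.5 kJ/min = -93.158 kW
Heat removed = 335370 kJ/h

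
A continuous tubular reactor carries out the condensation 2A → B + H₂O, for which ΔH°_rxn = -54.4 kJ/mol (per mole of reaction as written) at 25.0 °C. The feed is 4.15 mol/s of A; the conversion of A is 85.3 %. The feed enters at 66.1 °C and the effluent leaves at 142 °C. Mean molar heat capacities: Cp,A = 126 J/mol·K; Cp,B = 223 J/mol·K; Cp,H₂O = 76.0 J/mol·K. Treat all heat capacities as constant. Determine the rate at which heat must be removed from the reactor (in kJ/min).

Extent of reaction ξ = 0.853 × 4.15 / 2 = 1.77 mol/s
Reaction term: ξ·ΔH°_rxn = 1.77 × -54.4 = -96.287 kJ/s
Sensible, feed 66.1→25 °C: -21.491 kJ/s
Outlet flows (mol/s): A 0.61005, B 1.77, H₂O 1.77
Sensible, products 25→142 °C: 70.912 kJ/s
Q = ΔH = -46.865 kJ/s = -46.865 kW
Heat removed = 2811.9 kJ/min

Q_out = 2810 kJ/min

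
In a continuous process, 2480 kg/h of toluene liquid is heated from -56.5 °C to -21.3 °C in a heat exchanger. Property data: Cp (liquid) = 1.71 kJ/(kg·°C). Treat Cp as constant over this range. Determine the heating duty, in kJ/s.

Q = ṁ·Cp·ΔT = 2480 × 1.71 × (-21.3 − -56.5) = 149280 kJ/h
Converting: 149280 / 3600 s = 41.466 kW

Q = 41.5 kJ/s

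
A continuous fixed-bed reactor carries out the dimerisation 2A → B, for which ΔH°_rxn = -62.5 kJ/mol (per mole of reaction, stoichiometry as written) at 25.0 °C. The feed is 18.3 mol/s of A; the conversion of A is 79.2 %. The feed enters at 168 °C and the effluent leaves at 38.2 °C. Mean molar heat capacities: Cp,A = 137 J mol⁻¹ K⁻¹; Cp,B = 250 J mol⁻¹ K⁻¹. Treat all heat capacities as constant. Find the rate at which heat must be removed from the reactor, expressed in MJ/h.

Extent of reaction ξ = 0.792 × 18.3 / 2 = 7.2468 mol/s
Reaction term: ξ·ΔH°_rxn = 7.2468 × -62.5 = -452.93 kJ/s
Sensible, feed 168→25 °C: -358.52 kJ/s
Outlet flows (mol/s): A 3.8064, B 7.2468
Sensible, products 25→38.2 °C: 30.798 kJ/s
Q = ΔH = -780.64 kJ/s = -780.64 kW
Heat removed = 2810.3 MJ/h

Q_out = 2810 MJ/h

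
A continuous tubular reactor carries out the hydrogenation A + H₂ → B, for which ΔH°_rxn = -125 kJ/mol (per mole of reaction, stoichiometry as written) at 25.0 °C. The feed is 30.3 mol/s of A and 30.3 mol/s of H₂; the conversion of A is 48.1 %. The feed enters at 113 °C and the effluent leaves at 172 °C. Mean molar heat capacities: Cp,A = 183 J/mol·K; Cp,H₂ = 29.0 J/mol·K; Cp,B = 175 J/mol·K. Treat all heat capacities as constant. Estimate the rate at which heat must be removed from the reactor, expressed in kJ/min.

Extent of reaction ξ = 0.481 × 30.3 = 14.574 mol/s
Reaction term: ξ·ΔH°_rxn = 14.574 × -125 = -1821.8 kJ/s
Sensible, feed 113→25 °C: -565.28 kJ/s
Outlet flows (mol/s): A 15.726, H₂ 15.726, B 14.574
Sensible, products 25→172 °C: 865 kJ/s
Q = ΔH = -1522.1 kJ/s = -1522.1 kW
Heat removed = 91324 kJ/min

Q_out = 91300 kJ/min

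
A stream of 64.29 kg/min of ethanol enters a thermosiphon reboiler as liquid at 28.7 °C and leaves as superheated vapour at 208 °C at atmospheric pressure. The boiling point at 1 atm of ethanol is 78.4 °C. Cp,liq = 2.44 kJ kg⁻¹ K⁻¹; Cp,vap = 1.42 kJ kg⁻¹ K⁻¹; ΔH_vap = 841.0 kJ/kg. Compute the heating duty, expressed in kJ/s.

Q = 1230 kJ/s

liquid 28.7→78.4 °C: 121.27 kJ/kg
vaporisation at 78.4 °C: 841 kJ/kg
vapour 78.4→208 °C: 184.03 kJ/kg
Δh = 121.27 + 841 + 184.03 = 1146.3 kJ/kg
Q = ṁ·Δh = 64.29 kg/min × 1146.3 kJ/kg = 73696 kJ/min
|Q| = 1228.3 kW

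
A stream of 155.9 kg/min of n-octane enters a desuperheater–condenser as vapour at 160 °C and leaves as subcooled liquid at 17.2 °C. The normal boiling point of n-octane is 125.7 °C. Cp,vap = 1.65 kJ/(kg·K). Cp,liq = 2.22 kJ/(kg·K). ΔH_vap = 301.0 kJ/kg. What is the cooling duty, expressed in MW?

Q_c = 1.56 MW

vapour 160→125.7 °C: -56.595 kJ/kg
condensation at 125.7 °C: -301 kJ/kg
liquid 125.7→17.2 °C: -240.87 kJ/kg
Δh = -56.595 + -301 + -240.87 = -598.47 kJ/kg
Q = ṁ·Δh = 155.9 kg/min × -598.47 kJ/kg = -93301 kJ/min
|Q| = 1555 kW = 1.555 MW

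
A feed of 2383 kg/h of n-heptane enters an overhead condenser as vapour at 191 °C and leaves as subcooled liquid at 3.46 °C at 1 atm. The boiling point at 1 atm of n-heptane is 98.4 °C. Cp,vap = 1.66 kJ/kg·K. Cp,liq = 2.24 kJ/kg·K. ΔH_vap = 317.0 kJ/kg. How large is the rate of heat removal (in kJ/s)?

Q_c = 452 kJ/s

vapour 191→98.4 °C: -153.72 kJ/kg
condensation at 98.4 °C: -317 kJ/kg
liquid 98.4→3.46 °C: -212.67 kJ/kg
Δh = -153.72 + -317 + -212.67 = -683.38 kJ/kg
Q = ṁ·Δh = 2383 kg/h × -683.38 kJ/kg = -1.6285e+06 kJ/h
|Q| = 452.36 kW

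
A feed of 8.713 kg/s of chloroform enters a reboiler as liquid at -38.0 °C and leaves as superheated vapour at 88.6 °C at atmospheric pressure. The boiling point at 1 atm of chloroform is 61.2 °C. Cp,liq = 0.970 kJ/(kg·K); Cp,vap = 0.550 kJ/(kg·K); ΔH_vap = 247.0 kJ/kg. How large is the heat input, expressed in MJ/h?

liquid -38.0→61.2 °C: 96.224 kJ/kg
vaporisation at 61.2 °C: 247 kJ/kg
vapour 61.2→88.6 °C: 15.07 kJ/kg
Δh = 96.224 + 247 + 15.07 = 358.29 kJ/kg
Q = ṁ·Δh = 8.713 kg/s × 358.29 kJ/kg = 3121.8 kJ/s
|Q| = 3121.8 kW = 11239 MJ/h

Q = 11200 MJ/h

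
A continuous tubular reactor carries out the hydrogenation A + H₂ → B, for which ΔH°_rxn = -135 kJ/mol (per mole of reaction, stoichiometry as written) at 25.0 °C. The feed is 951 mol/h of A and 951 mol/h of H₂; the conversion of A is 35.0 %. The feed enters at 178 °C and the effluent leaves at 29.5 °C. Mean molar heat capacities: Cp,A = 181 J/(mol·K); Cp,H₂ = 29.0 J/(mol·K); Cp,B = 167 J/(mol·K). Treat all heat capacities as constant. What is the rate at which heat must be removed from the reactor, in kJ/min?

Q_out = 1240 kJ/min

Extent of reaction ξ = 0.350 × 951 = 332.85 mol/h
Reaction term: ξ·ΔH°_rxn = 332.85 × -135 = -44935 kJ/h
Sensible, feed 178→25 °C: -30556 kJ/h
Outlet flows (mol/h): A 618.15, H₂ 618.15, B 332.85
Sensible, products 25→29.5 °C: 834.29 kJ/h
Q = ΔH = -74656 kJ/h = -20.738 kW
Heat removed = 1244.3 kJ/min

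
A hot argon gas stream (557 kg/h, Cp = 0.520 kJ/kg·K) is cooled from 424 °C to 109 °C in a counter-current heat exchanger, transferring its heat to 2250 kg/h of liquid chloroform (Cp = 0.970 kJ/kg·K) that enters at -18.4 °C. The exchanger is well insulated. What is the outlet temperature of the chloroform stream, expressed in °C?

Heat released by hot stream: Q = 557 × 0.520 × (424 − 109) = 91237 kJ/h
Energy balance on cold side (adiabatic exchanger): Q = ṁ_c·Cp_c·(T_c,out − T_c,in)
T_c,out = -18.4 + 91237/(2250 × 0.970) = 23.404 °C

T_c,out = 23.4 °C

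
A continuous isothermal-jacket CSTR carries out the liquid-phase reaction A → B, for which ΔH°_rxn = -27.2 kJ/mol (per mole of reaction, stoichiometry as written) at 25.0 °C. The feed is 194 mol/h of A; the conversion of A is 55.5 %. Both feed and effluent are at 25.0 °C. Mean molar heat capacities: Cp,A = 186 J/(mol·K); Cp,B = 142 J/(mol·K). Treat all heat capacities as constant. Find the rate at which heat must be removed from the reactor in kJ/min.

Extent of reaction ξ = 0.555 × 194 = 107.67 mol/h
Reaction term: ξ·ΔH°_rxn = 107.67 × -27.2 = -2928.6 kJ/h
Q = ΔH = -2928.6 kJ/h = -0.81351 kW
Heat removed = 48.81 kJ/min

Q_out = 48.8 kJ/min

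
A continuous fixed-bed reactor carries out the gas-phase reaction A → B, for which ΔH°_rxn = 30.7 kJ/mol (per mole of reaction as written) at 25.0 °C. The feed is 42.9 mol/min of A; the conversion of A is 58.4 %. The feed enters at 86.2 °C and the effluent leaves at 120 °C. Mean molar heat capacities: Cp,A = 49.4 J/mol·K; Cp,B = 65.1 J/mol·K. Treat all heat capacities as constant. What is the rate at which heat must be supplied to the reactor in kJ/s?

Extent of reaction ξ = 0.584 × 42.9 = 25.054 mol/min
Reaction term: ξ·ΔH°_rxn = 25.054 × 30.7 = 769.15 kJ/min
Sensible, feed 86.2→25 °C: -129.7 kJ/min
Outlet flows (mol/min): A 17.846, B 25.054
Sensible, products 25→120 °C: 238.7 kJ/min
Q = ΔH = 878.14 kJ/min = 14.636 kW
Heat supplied = 14.636 kJ/s

Q_in = 14.6 kJ/s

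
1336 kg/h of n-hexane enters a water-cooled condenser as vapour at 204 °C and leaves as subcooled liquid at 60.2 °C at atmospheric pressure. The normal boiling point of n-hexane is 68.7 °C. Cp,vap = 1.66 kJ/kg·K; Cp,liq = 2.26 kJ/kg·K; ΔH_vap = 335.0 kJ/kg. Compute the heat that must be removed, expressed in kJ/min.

vapour 204→68.7 °C: -224.6 kJ/kg
condensation at 68.7 °C: -335 kJ/kg
liquid 68.7→60.2 °C: -19.21 kJ/kg
Δh = -224.6 + -335 + -19.21 = -578.81 kJ/kg
Q = ṁ·Δh = 1336 kg/h × -578.81 kJ/kg = -773290 kJ/h
|Q| = 214.8 kW = 12888 kJ/min

Q_c = 12900 kJ/min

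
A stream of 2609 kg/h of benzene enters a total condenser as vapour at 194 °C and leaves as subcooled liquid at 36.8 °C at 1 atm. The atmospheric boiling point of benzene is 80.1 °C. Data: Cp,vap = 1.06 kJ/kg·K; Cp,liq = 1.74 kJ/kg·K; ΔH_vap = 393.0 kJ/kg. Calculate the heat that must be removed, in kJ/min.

Q_c = 25600 kJ/min

vapour 194→80.1 °C: -120.73 kJ/kg
condensation at 80.1 °C: -393 kJ/kg
liquid 80.1→36.8 °C: -75.342 kJ/kg
Δh = -120.73 + -393 + -75.342 = -589.08 kJ/kg
Q = ṁ·Δh = 2609 kg/h × -589.08 kJ/kg = -1.5369e+06 kJ/h
|Q| = 426.92 kW = 25615 kJ/min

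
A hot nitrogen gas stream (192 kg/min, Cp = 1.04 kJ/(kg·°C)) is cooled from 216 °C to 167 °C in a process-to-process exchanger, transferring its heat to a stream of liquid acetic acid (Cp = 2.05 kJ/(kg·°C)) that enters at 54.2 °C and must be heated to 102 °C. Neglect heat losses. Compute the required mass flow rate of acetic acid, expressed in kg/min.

ṁ_c = 99.9 kg/min

Heat released by hot stream: Q = 192 × 1.04 × (216 − 167) = 9784.3 kJ/min
Energy balance on cold side (adiabatic exchanger): Q = ṁ_c·Cp_c·(T_c,out − T_c,in)
ṁ_c = 9784.3 / [2.05 × (102 − 54.2)] = 99.85 kg/min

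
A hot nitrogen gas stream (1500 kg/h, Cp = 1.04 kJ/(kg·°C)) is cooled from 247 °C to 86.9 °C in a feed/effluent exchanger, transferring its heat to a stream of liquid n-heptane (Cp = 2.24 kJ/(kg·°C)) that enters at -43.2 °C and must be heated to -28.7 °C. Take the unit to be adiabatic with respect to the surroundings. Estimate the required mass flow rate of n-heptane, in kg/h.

Heat released by hot stream: Q = 1500 × 1.04 × (247 − 86.9) = 249760 kJ/h
Energy balance on cold side (adiabatic exchanger): Q = ṁ_c·Cp_c·(T_c,out − T_c,in)
ṁ_c = 249760 / [2.24 × (-28.7 − -43.2)] = 7689.5 kg/h

ṁ_c = 7690 kg/h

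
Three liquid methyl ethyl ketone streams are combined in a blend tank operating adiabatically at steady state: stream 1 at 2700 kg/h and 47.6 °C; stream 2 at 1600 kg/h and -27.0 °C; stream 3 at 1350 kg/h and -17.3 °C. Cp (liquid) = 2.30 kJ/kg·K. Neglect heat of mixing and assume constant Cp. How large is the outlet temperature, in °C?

T_out = 11.0 °C

Energy balance with Q = 0: Σ ṁᵢCp,ᵢ(T_out − Tᵢ) = 0
T_out = Σ ṁᵢCp,ᵢTᵢ / Σ ṁᵢCp,ᵢ
      = 142520 / 12995 = 10.967 °C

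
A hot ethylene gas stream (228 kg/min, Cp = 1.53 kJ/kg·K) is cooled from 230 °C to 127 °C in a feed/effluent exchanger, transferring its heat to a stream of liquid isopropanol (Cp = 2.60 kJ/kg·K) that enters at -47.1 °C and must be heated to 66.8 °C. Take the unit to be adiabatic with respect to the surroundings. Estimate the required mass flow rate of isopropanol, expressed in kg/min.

Heat released by hot stream: Q = 228 × 1.53 × (230 − 127) = 35931 kJ/min
Energy balance on cold side (adiabatic exchanger): Q = ṁ_c·Cp_c·(T_c,out − T_c,in)
ṁ_c = 35931 / [2.60 × (66.8 − -47.1)] = 121.33 kg/min

ṁ_c = 121 kg/min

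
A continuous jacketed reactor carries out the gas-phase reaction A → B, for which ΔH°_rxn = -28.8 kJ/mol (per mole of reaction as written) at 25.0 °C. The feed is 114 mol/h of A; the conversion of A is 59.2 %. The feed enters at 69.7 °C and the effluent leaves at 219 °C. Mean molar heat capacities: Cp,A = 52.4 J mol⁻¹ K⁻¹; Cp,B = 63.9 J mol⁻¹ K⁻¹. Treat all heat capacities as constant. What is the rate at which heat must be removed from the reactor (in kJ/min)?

Q_out = 15.0 kJ/min

Extent of reaction ξ = 0.592 × 114 = 67.488 mol/h
Reaction term: ξ·ΔH°_rxn = 67.488 × -28.8 = -1943.7 kJ/h
Sensible, feed 69.7→25 °C: -267.02 kJ/h
Outlet flows (mol/h): A 46.512, B 67.488
Sensible, products 25→219 °C: 1309.4 kJ/h
Q = ΔH = -901.23 kJ/h = -0.25034 kW
Heat removed = 15.021 kJ/min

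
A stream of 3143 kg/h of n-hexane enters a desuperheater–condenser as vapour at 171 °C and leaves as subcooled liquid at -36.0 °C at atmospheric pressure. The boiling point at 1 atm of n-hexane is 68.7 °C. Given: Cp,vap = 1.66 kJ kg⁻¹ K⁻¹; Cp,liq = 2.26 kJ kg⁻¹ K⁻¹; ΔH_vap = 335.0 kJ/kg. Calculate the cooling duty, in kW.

vapour 171→68.7 °C: -169.82 kJ/kg
condensation at 68.7 °C: -335 kJ/kg
liquid 68.7→-36.0 °C: -236.62 kJ/kg
Δh = -169.82 + -335 + -236.62 = -741.44 kJ/kg
Q = ṁ·Δh = 3143 kg/h × -741.44 kJ/kg = -2.3303e+06 kJ/h
|Q| = 647.32 kW

Q_c = 647 kW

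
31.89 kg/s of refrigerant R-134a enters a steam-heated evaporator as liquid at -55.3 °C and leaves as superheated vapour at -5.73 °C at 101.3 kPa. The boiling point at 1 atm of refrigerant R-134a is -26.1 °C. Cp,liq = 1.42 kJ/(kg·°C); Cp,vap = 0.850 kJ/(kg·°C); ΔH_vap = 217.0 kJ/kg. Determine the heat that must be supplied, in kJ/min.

Q = 528000 kJ/min

liquid -55.3→-26.1 °C: 41.464 kJ/kg
vaporisation at -26.1 °C: 217 kJ/kg
vapour -26.1→-5.73 °C: 17.314 kJ/kg
Δh = 41.464 + 217 + 17.314 = 275.78 kJ/kg
Q = ṁ·Δh = 31.89 kg/s × 275.78 kJ/kg = 8794.6 kJ/s
|Q| = 8794.6 kW = 527670 kJ/min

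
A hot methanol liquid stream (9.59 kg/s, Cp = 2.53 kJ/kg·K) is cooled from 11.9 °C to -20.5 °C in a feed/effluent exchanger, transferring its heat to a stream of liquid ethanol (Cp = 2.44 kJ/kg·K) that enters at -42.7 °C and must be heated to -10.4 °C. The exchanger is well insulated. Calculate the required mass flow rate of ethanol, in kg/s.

Heat released by hot stream: Q = 9.59 × 2.53 × (11.9 − -20.5) = 786.11 kJ/s
Energy balance on cold side (adiabatic exchanger): Q = ṁ_c·Cp_c·(T_c,out − T_c,in)
ṁ_c = 786.11 / [2.44 × (-10.4 − -42.7)] = 9.9745 kg/s

ṁ_c = 9.97 kg/s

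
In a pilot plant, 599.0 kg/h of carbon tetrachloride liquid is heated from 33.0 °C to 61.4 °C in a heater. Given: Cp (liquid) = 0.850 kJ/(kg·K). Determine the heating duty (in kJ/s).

Q = ṁ·Cp·ΔT = 599.0 × 0.850 × (61.4 − 33.0) = 14460 kJ/h
Converting: 14460 / 3600 s = 4.0166 kW

Q = 4.02 kJ/s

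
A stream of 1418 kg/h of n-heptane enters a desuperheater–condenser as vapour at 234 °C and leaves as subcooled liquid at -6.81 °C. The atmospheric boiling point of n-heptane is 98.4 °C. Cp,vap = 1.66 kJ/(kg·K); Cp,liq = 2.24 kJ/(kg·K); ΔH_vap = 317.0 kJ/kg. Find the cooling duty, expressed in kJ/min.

Q_c = 18400 kJ/min

vapour 234→98.4 °C: -225.1 kJ/kg
condensation at 98.4 °C: -317 kJ/kg
liquid 98.4→-6.81 °C: -235.67 kJ/kg
Δh = -225.1 + -317 + -235.67 = -777.77 kJ/kg
Q = ṁ·Δh = 1418 kg/h × -777.77 kJ/kg = -1.1029e+06 kJ/h
|Q| = 306.35 kW = 18381 kJ/min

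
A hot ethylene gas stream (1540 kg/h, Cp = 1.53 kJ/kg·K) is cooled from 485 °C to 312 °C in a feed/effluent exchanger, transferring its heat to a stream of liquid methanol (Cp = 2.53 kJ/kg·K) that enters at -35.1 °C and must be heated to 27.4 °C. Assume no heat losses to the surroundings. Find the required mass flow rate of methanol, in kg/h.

Heat released by hot stream: Q = 1540 × 1.53 × (485 − 312) = 407620 kJ/h
Energy balance on cold side (adiabatic exchanger): Q = ṁ_c·Cp_c·(T_c,out − T_c,in)
ṁ_c = 407620 / [2.53 × (27.4 − -35.1)] = 2577.9 kg/h

ṁ_c = 2580 kg/h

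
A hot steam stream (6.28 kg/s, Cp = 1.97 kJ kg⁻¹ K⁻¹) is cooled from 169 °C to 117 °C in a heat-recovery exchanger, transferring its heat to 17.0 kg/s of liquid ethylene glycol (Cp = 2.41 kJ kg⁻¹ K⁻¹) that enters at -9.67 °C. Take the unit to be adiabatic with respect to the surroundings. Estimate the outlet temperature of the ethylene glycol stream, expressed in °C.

T_c,out = 6.03 °C

Heat released by hot stream: Q = 6.28 × 1.97 × (169 − 117) = 643.32 kJ/s
Energy balance on cold side (adiabatic exchanger): Q = ṁ_c·Cp_c·(T_c,out − T_c,in)
T_c,out = -9.67 + 643.32/(17.0 × 2.41) = 6.0323 °C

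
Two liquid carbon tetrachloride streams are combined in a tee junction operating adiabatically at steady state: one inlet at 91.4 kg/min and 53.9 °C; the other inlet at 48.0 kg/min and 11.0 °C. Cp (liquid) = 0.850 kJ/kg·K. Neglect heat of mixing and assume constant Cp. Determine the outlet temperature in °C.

No heat crosses the boundary, so H_out = H_in.
Σ ṁᵢCp,ᵢTᵢ = 91.4×0.850×53.9 + 48.0×0.850×11.0 = 4636.3
Σ ṁᵢCp,ᵢ = 91.4×0.850 + 48.0×0.850 = 118.49
T_out = 4636.3 / 118.49 = 39.128 °C

T_out = 39.1 °C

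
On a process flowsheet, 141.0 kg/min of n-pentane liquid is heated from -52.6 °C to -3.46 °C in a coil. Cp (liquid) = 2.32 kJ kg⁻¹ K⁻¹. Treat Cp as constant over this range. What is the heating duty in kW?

Q = 268 kW

Q = ṁ·Cp·ΔT = 141.0 × 2.32 × (-3.46 − -52.6) = 16075 kJ/min
Converting: 16075 / 60 s = 267.91 kW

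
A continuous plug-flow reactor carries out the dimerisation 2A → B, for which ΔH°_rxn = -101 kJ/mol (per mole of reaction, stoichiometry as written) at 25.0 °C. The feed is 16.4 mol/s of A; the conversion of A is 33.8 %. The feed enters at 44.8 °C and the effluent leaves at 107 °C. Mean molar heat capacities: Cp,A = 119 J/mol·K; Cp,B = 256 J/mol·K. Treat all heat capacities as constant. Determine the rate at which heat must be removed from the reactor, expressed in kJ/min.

Q_out = 9270 kJ/min

Extent of reaction ξ = 0.338 × 16.4 / 2 = 2.7716 mol/s
Reaction term: ξ·ΔH°_rxn = 2.7716 × -101 = -279.93 kJ/s
Sensible, feed 44.8→25 °C: -38.642 kJ/s
Outlet flows (mol/s): A 10.857, B 2.7716
Sensible, products 25→107 °C: 164.12 kJ/s
Q = ΔH = -154.45 kJ/s = -154.45 kW
Heat removed = 9267.1 kJ/min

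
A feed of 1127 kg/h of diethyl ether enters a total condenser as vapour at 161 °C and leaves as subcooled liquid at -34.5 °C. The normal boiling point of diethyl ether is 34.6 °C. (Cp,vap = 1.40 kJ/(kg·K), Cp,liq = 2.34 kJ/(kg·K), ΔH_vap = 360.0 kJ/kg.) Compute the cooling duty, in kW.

Q_c = 219 kW

vapour 161→34.6 °C: -176.96 kJ/kg
condensation at 34.6 °C: -360 kJ/kg
liquid 34.6→-34.5 °C: -161.69 kJ/kg
Δh = -176.96 + -360 + -161.69 = -698.65 kJ/kg
Q = ṁ·Δh = 1127 kg/h × -698.65 kJ/kg = -787380 kJ/h
|Q| = 218.72 kW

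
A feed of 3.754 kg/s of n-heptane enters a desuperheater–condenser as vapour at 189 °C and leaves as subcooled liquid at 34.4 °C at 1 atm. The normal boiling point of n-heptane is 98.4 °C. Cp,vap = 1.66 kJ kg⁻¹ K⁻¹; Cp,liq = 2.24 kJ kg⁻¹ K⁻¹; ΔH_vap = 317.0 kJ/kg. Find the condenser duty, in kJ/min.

vapour 189→98.4 °C: -150.4 kJ/kg
condensation at 98.4 °C: -317 kJ/kg
liquid 98.4→34.4 °C: -143.36 kJ/kg
Δh = -150.4 + -317 + -143.36 = -610.76 kJ/kg
Q = ṁ·Δh = 3.754 kg/s × -610.76 kJ/kg = -2292.8 kJ/s
|Q| = 2292.8 kW = 137570 kJ/min

Q_c = 138000 kJ/min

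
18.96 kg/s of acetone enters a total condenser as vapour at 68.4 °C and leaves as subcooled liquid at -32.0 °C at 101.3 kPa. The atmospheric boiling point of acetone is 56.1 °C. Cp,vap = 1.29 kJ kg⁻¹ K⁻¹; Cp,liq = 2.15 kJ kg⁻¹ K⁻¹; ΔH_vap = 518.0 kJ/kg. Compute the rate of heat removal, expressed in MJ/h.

vapour 68.4→56.1 °C: -15.867 kJ/kg
condensation at 56.1 °C: -518 kJ/kg
liquid 56.1→-32.0 °C: -189.41 kJ/kg
Δh = -15.867 + -518 + -189.41 = -723.28 kJ/kg
Q = ṁ·Δh = 18.96 kg/s × -723.28 kJ/kg = -13713 kJ/s
|Q| = 13713 kW = 49368 MJ/h

Q_c = 49400 MJ/h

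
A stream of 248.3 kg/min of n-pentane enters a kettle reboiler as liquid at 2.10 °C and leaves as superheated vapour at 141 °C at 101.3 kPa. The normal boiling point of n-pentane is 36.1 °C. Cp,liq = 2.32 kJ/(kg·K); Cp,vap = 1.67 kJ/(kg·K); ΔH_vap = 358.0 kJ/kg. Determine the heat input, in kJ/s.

liquid 2.10→36.1 °C: 78.88 kJ/kg
vaporisation at 36.1 °C: 358 kJ/kg
vapour 36.1→141 °C: 175.18 kJ/kg
Δh = 78.88 + 358 + 175.18 = 612.06 kJ/kg
Q = ṁ·Δh = 248.3 kg/min × 612.06 kJ/kg = 151980 kJ/min
|Q| = 2532.9 kW

Q = 2530 kJ/s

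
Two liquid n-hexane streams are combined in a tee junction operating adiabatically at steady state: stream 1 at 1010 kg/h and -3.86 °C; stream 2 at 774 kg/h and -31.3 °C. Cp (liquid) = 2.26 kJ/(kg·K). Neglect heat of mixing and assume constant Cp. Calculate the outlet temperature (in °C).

T_out = -15.8 °C

No heat crosses the boundary, so H_out = H_in.
Σ ṁᵢCp,ᵢTᵢ = 1010×2.26×-3.86 + 774×2.26×-31.3 = -63562
Σ ṁᵢCp,ᵢ = 1010×2.26 + 774×2.26 = 4031.8
T_out = -63562 / 4031.8 = -15.765 °C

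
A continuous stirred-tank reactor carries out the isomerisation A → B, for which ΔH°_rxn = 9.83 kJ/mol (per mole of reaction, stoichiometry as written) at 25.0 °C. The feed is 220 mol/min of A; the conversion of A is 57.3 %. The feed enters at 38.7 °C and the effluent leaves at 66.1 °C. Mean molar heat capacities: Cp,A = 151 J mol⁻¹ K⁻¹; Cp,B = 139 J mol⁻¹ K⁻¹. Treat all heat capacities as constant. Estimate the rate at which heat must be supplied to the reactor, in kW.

Extent of reaction ξ = 0.573 × 220 = 126.06 mol/min
Reaction term: ξ·ΔH°_rxn = 126.06 × 9.83 = 1239.2 kJ/min
Sensible, feed 38.7→25 °C: -455.11 kJ/min
Outlet flows (mol/min): A 93.94, B 126.06
Sensible, products 25→66.1 °C: 1303.2 kJ/min
Q = ΔH = 2087.2 kJ/min = 34.787 kW
Heat supplied = 34.787 kW

Q_in = 34.8 kW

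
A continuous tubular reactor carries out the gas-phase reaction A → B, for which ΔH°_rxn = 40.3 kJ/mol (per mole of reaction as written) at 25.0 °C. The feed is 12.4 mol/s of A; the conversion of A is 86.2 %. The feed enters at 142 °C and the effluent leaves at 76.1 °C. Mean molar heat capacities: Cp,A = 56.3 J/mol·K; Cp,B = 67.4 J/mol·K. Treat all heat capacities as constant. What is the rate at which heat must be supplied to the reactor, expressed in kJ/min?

Q_in = 23400 kJ/min

Extent of reaction ξ = 0.862 × 12.4 = 10.689 mol/s
Reaction term: ξ·ΔH°_rxn = 10.689 × 40.3 = 430.76 kJ/s
Sensible, feed 142→25 °C: -81.68 kJ/s
Outlet flows (mol/s): A 1.7112, B 10.689
Sensible, products 25→76.1 °C: 41.737 kJ/s
Q = ΔH = 390.82 kJ/s = 390.82 kW
Heat supplied = 23449 kJ/min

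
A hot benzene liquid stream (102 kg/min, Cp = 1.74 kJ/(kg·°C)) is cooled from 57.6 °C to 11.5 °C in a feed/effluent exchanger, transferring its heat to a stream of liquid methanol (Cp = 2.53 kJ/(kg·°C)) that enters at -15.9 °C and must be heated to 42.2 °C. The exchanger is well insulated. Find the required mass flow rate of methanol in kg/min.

Heat released by hot stream: Q = 102 × 1.74 × (57.6 − 11.5) = 8181.8 kJ/min
Energy balance on cold side (adiabatic exchanger): Q = ṁ_c·Cp_c·(T_c,out − T_c,in)
ṁ_c = 8181.8 / [2.53 × (42.2 − -15.9)] = 55.661 kg/min

ṁ_c = 55.7 kg/min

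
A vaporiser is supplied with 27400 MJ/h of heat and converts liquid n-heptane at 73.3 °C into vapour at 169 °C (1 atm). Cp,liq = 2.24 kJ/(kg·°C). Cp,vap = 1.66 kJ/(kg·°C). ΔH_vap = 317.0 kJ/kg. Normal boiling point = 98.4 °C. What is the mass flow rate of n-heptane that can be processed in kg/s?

ṁ = 15.5 kg/s

Δh = 2.24×(98.4−73.3) + 317.0 + 1.66×(169−98.4) = 490.42 kJ/kg
Q = 27400 MJ/h = 7611.1 kJ/s = 7611.1 kJ/s
ṁ = Q/Δh = 7611.1 / 490.42 = 15.52 kg/s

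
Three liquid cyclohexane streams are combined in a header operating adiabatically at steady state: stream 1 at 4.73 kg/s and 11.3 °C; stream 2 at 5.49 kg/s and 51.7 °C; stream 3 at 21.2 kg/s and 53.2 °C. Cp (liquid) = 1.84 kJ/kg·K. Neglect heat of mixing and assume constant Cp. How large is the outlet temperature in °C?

T_out = 46.6 °C

Energy balance with Q = 0: Σ ṁᵢCp,ᵢ(T_out − Tᵢ) = 0
T_out = Σ ṁᵢCp,ᵢTᵢ / Σ ṁᵢCp,ᵢ
      = 2695.8 / 57.813 = 46.63 °C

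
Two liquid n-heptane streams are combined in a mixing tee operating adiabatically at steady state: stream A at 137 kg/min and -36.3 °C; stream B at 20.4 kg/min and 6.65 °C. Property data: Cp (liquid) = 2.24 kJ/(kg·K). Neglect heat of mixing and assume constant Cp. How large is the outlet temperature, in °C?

No heat crosses the boundary, so H_out = H_in.
Σ ṁᵢCp,ᵢTᵢ = 137×2.24×-36.3 + 20.4×2.24×6.65 = -10836
Σ ṁᵢCp,ᵢ = 137×2.24 + 20.4×2.24 = 352.58
T_out = -10836 / 352.58 = -30.733 °C

T_out = -30.7 °C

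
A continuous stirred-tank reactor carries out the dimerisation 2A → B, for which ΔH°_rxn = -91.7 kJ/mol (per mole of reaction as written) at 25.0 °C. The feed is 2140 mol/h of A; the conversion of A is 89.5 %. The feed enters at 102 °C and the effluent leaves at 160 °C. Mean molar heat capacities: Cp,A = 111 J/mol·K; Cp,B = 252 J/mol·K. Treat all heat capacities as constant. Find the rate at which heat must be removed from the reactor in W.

Q_out = 19500 W

Extent of reaction ξ = 0.895 × 2140 / 2 = 957.65 mol/h
Reaction term: ξ·ΔH°_rxn = 957.65 × -91.7 = -87817 kJ/h
Sensible, feed 102→25 °C: -18291 kJ/h
Outlet flows (mol/h): A 224.7, B 957.65
Sensible, products 25→160 °C: 35946 kJ/h
Q = ΔH = -70161 kJ/h = -19.489 kW
Heat removed = 19489 W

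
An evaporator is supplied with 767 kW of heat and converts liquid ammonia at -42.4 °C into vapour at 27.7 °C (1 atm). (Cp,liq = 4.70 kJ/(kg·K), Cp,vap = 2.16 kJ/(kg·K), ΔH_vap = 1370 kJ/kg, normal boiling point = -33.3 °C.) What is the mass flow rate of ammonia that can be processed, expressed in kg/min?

Δh = 4.70×(-33.3−-42.4) + 1370 + 2.16×(27.7−-33.3) = 1544.5 kJ/kg
Q = 767 kW = 767 kJ/s = 46020 kJ/min
ṁ = Q/Δh = 46020 / 1544.5 = 29.795 kg/min

ṁ = 29.8 kg/min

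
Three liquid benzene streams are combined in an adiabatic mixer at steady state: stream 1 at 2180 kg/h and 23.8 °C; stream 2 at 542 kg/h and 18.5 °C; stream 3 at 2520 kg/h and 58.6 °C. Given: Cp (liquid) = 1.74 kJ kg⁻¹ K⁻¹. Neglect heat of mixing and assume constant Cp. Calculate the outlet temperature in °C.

T_out = 40.0 °C

Adiabatic, steady state ⇒ Σ ṁᵢCp,ᵢ(T_out − Tᵢ) = 0
T_out = Σ ṁᵢCp,ᵢTᵢ / Σ ṁᵢCp,ᵢ
      = 364670 / 9121.1 = 39.981 °C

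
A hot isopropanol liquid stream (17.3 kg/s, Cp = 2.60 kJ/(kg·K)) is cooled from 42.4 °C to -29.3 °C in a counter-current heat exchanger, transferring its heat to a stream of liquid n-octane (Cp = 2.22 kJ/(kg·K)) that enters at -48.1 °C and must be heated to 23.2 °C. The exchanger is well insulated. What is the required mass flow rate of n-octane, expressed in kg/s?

Heat released by hot stream: Q = 17.3 × 2.60 × (42.4 − -29.3) = 3225.1 kJ/s
Energy balance on cold side (adiabatic exchanger): Q = ṁ_c·Cp_c·(T_c,out − T_c,in)
ṁ_c = 3225.1 / [2.22 × (23.2 − -48.1)] = 20.375 kg/s

ṁ_c = 20.4 kg/s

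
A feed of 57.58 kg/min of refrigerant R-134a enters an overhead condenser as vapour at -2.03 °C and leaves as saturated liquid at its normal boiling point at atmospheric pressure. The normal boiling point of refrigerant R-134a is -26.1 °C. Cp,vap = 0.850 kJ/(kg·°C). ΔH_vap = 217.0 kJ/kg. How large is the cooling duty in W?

vapour -2.03→-26.1 °C: -20.459 kJ/kg
condensation at -26.1 °C: -217 kJ/kg
Δh = -20.459 + -217 = -237.46 kJ/kg
Q = ṁ·Δh = 57.58 kg/min × -237.46 kJ/kg = -13673 kJ/min
|Q| = 227.88 kW = 227880 W

Q_c = 228000 W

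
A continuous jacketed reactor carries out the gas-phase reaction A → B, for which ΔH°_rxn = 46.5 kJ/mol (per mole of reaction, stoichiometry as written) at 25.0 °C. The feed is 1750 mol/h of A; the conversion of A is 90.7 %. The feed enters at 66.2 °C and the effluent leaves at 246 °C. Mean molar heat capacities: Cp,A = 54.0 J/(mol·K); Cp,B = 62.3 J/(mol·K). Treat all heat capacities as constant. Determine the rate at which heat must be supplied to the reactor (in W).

Extent of reaction ξ = 0.907 × 1750 = 1587.2 mol/h
Reaction term: ξ·ΔH°_rxn = 1587.2 × 46.5 = 73807 kJ/h
Sensible, feed 66.2→25 °C: -3893.4 kJ/h
Outlet flows (mol/h): A 162.75, B 1587.2
Sensible, products 25→246 °C: 23796 kJ/h
Q = ΔH = 93710 kJ/h = 26.03 kW
Heat supplied = 26030 W

Q_in = 26000 W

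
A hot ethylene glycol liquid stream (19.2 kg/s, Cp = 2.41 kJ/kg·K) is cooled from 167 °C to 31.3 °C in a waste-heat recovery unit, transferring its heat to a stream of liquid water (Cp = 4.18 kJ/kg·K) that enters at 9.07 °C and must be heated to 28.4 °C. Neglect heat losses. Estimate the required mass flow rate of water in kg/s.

ṁ_c = 77.7 kg/s

Heat released by hot stream: Q = 19.2 × 2.41 × (167 − 31.3) = 6279.1 kJ/s
Energy balance on cold side (adiabatic exchanger): Q = ṁ_c·Cp_c·(T_c,out − T_c,in)
ṁ_c = 6279.1 / [4.18 × (28.4 − 9.07)] = 77.712 kg/s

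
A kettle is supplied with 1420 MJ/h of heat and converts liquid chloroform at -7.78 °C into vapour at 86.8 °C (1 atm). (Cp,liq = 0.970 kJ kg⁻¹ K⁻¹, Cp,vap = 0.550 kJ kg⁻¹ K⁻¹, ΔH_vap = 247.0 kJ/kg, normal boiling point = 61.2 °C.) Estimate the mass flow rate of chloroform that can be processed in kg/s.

Δh = 0.970×(61.2−-7.78) + 247.0 + 0.550×(86.8−61.2) = 327.99 kJ/kg
Q = 1420 MJ/h = 394.44 kJ/s = 394.44 kJ/s
ṁ = Q/Δh = 394.44 / 327.99 = 1.2026 kg/s

ṁ = 1.20 kg/s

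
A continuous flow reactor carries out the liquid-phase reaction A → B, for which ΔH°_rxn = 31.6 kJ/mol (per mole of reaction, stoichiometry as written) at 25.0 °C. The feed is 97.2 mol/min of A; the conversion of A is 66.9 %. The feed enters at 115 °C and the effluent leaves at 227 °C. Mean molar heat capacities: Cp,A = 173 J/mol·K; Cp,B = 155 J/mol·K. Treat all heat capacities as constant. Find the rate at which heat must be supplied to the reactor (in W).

Extent of reaction ξ = 0.669 × 97.2 = 65.027 mol/min
Reaction term: ξ·ΔH°_rxn = 65.027 × 31.6 = 2054.8 kJ/min
Sensible, feed 115→25 °C: -1513.4 kJ/min
Outlet flows (mol/min): A 32.173, B 65.027
Sensible, products 25→227 °C: 3160.3 kJ/min
Q = ΔH = 3701.8 kJ/min = 61.696 kW
Heat supplied = 61696 W

Q_in = 61700 W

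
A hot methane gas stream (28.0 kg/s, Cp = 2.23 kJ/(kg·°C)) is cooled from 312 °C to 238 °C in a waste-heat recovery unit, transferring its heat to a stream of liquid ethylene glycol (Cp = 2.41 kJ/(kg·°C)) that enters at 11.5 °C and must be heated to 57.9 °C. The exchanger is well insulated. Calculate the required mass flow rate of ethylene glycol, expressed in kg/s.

Heat released by hot stream: Q = 28.0 × 2.23 × (312 − 238) = 4620.6 kJ/s
Energy balance on cold side (adiabatic exchanger): Q = ṁ_c·Cp_c·(T_c,out − T_c,in)
ṁ_c = 4620.6 / [2.41 × (57.9 − 11.5)] = 41.32 kg/s

ṁ_c = 41.3 kg/s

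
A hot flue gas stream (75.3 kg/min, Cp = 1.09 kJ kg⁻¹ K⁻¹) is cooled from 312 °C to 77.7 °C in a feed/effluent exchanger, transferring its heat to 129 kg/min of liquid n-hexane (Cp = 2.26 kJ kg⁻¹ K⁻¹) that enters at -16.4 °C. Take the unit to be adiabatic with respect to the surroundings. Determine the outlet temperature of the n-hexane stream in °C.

T_c,out = 49.6 °C

Heat released by hot stream: Q = 75.3 × 1.09 × (312 − 77.7) = 19231 kJ/min
Energy balance on cold side (adiabatic exchanger): Q = ṁ_c·Cp_c·(T_c,out − T_c,in)
T_c,out = -16.4 + 19231/(129 × 2.26) = 49.562 °C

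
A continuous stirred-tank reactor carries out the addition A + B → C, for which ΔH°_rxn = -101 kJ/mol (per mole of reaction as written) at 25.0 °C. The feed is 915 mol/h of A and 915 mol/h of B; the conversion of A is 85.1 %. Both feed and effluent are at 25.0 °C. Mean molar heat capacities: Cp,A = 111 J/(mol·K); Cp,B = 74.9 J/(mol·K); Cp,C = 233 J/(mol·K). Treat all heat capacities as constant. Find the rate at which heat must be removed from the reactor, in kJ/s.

Q_out = 21.8 kJ/s

Extent of reaction ξ = 0.851 × 915 = 778.66 mol/h
Reaction term: ξ·ΔH°_rxn = 778.66 × -101 = -78645 kJ/h
Q = ΔH = -78645 kJ/h = -21.846 kW
Heat removed = 21.846 kJ/s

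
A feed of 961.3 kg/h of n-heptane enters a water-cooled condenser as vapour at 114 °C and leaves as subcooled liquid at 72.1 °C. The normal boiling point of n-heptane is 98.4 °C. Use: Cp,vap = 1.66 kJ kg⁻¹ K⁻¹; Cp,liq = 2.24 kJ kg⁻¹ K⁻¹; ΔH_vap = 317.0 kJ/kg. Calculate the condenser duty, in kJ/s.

Q_c = 107 kJ/s

vapour 114→98.4 °C: -25.896 kJ/kg
condensation at 98.4 °C: -317 kJ/kg
liquid 98.4→72.1 °C: -58.912 kJ/kg
Δh = -25.896 + -317 + -58.912 = -401.81 kJ/kg
Q = ṁ·Δh = 961.3 kg/h × -401.81 kJ/kg = -386260 kJ/h
|Q| = 107.29 kW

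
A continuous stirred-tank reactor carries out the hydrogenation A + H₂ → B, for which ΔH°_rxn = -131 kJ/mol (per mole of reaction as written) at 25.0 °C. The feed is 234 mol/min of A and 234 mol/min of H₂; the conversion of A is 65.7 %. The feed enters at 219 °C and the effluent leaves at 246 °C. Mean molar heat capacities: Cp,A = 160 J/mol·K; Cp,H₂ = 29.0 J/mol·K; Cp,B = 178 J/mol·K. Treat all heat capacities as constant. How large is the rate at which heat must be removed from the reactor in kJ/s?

Q_out = 322 kJ/s

Extent of reaction ξ = 0.657 × 234 = 153.74 mol/min
Reaction term: ξ·ΔH°_rxn = 153.74 × -131 = -20140 kJ/min
Sensible, feed 219→25 °C: -8579.8 kJ/min
Outlet flows (mol/min): A 80.262, H₂ 80.262, B 153.74
Sensible, products 25→246 °C: 9400.2 kJ/min
Q = ΔH = -19319 kJ/min = -321.99 kW
Heat removed = 321.99 kJ/s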